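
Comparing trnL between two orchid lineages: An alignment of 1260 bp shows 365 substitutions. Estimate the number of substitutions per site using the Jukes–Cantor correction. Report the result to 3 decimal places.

0.366

p = 365/1260 ≈ 0.289683.
d = −(3/4) ln(1 − 4p/3) = −0.75 ln(1 − 0.386244) = −0.75 ln(0.613756)
  = −0.75 × (-0.488158) = 0.366119 substitutions/site.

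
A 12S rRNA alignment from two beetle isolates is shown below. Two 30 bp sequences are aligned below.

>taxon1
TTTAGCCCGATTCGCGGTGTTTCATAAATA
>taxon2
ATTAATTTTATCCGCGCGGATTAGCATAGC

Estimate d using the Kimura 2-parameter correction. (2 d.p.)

Of 30 sites, 7 differences are transitions and 9 are transversions, so P = 7/30 ≈ 0.233333 and Q = 9/30 = 0.3.
Under the Kimura two-parameter model, d = −½ ln(1 − 2P − Q) − ¼ ln(1 − 2Q).
1 − 2P − Q = 0.233334, giving −½ ln(0.233334) = 0.727642.
1 − 2Q = 0.4, giving −¼ ln(0.4) = 0.229073.
d = 0.727642 + 0.229073 = 0.956715.

0.96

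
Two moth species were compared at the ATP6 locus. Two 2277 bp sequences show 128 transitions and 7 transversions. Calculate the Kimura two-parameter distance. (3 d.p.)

P = 128/2277 ≈ 0.056214 and Q = 7/2277 ≈ 0.003074.
Under the Kimura two-parameter model, d = −½ ln(1 − 2P − Q) − ¼ ln(1 − 2Q).
1 − 2P − Q = 0.884498, giving −½ ln(0.884498) = 0.061368.
1 − 2Q = 0.993852, giving −¼ ln(0.993852) = 0.001542.
d = 0.061368 + 0.001542 = 0.062910.

0.063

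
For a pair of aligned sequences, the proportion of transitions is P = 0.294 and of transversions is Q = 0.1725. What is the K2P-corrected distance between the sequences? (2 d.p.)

Under the Kimura two-parameter model, d = −½ ln(1 − 2P − Q) − ¼ ln(1 − 2Q).
1 − 2P − Q = 0.2395, giving −½ ln(0.2395) = 0.714601.
1 − 2Q = 0.655, giving −¼ ln(0.655) = 0.105780.
d = 0.714601 + 0.105780 = 0.820381.

0.82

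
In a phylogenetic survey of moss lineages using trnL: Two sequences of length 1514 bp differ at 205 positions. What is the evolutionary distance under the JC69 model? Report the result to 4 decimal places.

0.1493

p = 205/1514 ≈ 0.135403.
d = −(3/4) ln(1 − 4p/3) = −0.75 ln(1 − 0.180537) = −0.75 ln(0.819463)
  = −0.75 × (-0.199106) = 0.149330 substitutions/site.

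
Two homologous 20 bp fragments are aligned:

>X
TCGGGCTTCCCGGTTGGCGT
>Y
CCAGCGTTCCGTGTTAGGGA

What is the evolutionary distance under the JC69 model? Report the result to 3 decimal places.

0.687

The sequences differ at 9 of 20 sites (1, 3, 5, 6, 11, 12, 16, 18, 20), so p = 9/20 = 0.45.
d = −(3/4) ln(1 − 4p/3) = −0.75 ln(1 − 0.6) = −0.75 ln(0.4)
  = −0.75 × (-0.916291) = 0.687218 substitutions/site.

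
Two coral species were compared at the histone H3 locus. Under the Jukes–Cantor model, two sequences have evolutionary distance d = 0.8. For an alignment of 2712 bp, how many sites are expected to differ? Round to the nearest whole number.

Invert JC69: p = (3/4)(1 − e^(−4d/3)) = 0.75 × (1 − e^(-1.066667)) = 0.75 × (1 − 0.344154) = 0.491885.
Expected differing sites = pL ≈ 0.491885 × 2712 = 1333.99212 ≈ 1334.

1334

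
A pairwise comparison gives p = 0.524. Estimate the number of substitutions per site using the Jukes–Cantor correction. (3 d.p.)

d = −(3/4) ln(1 − 4p/3) = −0.75 ln(1 − 0.698667) = −0.75 ln(0.301333)
  = −0.75 × (-1.199539) = 0.899654 substitutions/site.

0.900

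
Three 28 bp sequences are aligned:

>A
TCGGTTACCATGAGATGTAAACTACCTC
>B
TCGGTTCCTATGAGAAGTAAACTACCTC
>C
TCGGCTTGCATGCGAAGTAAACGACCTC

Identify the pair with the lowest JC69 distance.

A–B: 3/28 differ, p = 0.107, d = 0.116.
A–C: 6/28 differ, p = 0.214, d = 0.252.
B–C: 6/28 differ, p = 0.214, d = 0.252.
The smallest distance is between A and B.

A and B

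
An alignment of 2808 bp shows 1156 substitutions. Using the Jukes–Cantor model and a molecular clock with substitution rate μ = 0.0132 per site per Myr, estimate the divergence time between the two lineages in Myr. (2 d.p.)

22.62

p = 1156/2808 ≈ 0.411681.
d = −(3/4) ln(1 − 4p/3) = −0.75 ln(1 − 0.548908) = −0.75 ln(0.451092)
  = −0.75 × (-0.796084) = 0.597063 substitutions/site.
Under a molecular clock d = 2μt, so t = d/(2μ) = 0.597063 / (2 × 0.0132) = 22.62 Myr.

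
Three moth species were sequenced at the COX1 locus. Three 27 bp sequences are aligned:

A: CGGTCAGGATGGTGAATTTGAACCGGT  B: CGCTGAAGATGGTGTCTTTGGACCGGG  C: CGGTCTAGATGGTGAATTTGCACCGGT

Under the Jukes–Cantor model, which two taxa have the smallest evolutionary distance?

A and C

A–B: 7/27 differ, p = 0.259, d = 0.318.
A–C: 3/27 differ, p = 0.111, d = 0.120.
B–C: 7/27 differ, p = 0.259, d = 0.318.
The smallest distance is between A and C.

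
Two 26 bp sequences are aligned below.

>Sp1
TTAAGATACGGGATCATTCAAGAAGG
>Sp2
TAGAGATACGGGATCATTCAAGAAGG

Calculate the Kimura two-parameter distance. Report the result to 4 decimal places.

0.0813

Of 26 sites, 1 differences are transitions and 1 are transversions, so P = 1/26 ≈ 0.038462 and Q = 1/26 ≈ 0.038462.
Under the Kimura two-parameter model, d = −½ ln(1 − 2P − Q) − ¼ ln(1 − 2Q).
1 − 2P − Q = 0.884614, giving −½ ln(0.884614) = 0.061302.
1 − 2Q = 0.923076, giving −¼ ln(0.923076) = 0.020011.
d = 0.061302 + 0.020011 = 0.081313.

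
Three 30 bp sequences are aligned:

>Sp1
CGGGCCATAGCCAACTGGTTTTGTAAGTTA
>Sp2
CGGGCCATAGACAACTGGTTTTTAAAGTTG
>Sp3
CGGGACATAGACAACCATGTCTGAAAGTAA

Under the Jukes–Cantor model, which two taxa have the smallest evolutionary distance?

Sp1 and Sp2

Sp1–Sp2: 4/30 differ, p = 0.133, d = 0.147.
Sp1–Sp3: 9/30 differ, p = 0.300, d = 0.383.
Sp2–Sp3: 9/30 differ, p = 0.300, d = 0.383.
The smallest distance is between Sp1 and Sp2.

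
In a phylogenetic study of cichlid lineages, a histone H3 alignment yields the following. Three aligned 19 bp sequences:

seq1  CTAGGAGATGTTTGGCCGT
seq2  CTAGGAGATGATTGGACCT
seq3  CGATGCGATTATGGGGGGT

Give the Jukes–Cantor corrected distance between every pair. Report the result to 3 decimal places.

d(seq1,seq2) = 0.177, d(seq1,seq3) = 0.618, d(seq2,seq3) = 0.618

seq1–seq2: 3/19 sites differ → p ≈ 0.157895, d = −0.75 ln(1 − 0.210527) = 0.177292 ≈ 0.177.
seq1–seq3: 8/19 sites differ → p ≈ 0.421053, d = −0.75 ln(1 − 0.561404) = 0.618132 ≈ 0.618.
seq2–seq3: 8/19 sites differ → p ≈ 0.421053, d = −0.75 ln(1 − 0.561404) = 0.618132 ≈ 0.618.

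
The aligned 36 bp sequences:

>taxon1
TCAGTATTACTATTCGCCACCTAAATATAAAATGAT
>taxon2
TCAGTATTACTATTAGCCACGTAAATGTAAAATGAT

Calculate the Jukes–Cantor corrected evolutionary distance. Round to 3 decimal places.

0.088

The sequences differ at 3 of 36 sites (15, 21, 27), so p = 3/36 ≈ 0.083333.
d = −(3/4) ln(1 − 4p/3) = −0.75 ln(1 − 0.111111) = −0.75 ln(0.888889)
  = −0.75 × (-0.117783) = 0.088337 substitutions/site.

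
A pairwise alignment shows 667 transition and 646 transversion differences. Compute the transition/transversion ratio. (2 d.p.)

R = 667/646 = 1.032507… ≈ 1.03 (to 2 d.p.).

1.03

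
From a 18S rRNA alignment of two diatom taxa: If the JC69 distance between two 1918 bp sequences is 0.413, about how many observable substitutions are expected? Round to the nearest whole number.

609

Invert JC69: p = (3/4)(1 − e^(−4d/3)) = 0.75 × (1 − e^(-0.550667)) = 0.75 × (1 − 0.576565) = 0.317576.
Expected differing sites = pL ≈ 0.317576 × 1918 = 609.110768 ≈ 609.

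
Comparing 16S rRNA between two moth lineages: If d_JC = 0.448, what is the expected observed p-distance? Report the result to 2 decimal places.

0.34

p = (3/4)(1 − e^(−4d/3)) = 0.75 × (1 − e^(-0.597333)) = 0.75 × (1 − 0.550277) = 0.337292.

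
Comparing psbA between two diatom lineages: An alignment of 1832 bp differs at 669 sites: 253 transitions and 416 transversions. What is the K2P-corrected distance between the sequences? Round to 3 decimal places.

0.501

P = 253/1832 ≈ 0.1381 and Q = 416/1832 ≈ 0.227074.
Under the Kimura two-parameter model, d = −½ ln(1 − 2P − Q) − ¼ ln(1 − 2Q).
1 − 2P − Q = 0.496726, giving −½ ln(0.496726) = 0.349858.
1 − 2Q = 0.545852, giving −¼ ln(0.545852) = 0.151352.
d = 0.349858 + 0.151352 = 0.501210.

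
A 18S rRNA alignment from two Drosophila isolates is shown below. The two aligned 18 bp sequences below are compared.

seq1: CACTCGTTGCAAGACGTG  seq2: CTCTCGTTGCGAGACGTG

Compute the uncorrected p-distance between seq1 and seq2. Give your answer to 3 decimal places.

The sequences differ at 2 of 18 positions (sites 2, 11).
p = 2/18 = 0.111111… ≈ 0.111 (to 3 d.p.).

0.111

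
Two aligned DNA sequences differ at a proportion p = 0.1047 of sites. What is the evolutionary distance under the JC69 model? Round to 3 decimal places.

0.113

d = −(3/4) ln(1 − 4p/3) = −0.75 ln(1 − 0.1396) = −0.75 ln(0.8604)
  = −0.75 × (-0.150358) = 0.112769 substitutions/site.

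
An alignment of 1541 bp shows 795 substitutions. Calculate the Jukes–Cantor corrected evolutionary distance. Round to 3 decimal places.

p = 795/1541 ≈ 0.515899.
d = −(3/4) ln(1 − 4p/3) = −0.75 ln(1 − 0.687865) = −0.75 ln(0.312135)
  = −0.75 × (-1.164319) = 0.873239 substitutions/site.

0.873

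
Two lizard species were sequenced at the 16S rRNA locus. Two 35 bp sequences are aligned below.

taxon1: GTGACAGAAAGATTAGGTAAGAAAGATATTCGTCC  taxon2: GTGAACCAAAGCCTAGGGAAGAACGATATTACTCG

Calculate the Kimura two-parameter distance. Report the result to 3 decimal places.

0.369

Of 35 sites, 1 differences are transitions and 9 are transversions, so P = 1/35 ≈ 0.028571 and Q = 9/35 ≈ 0.257143.
Under the Kimura two-parameter model, d = −½ ln(1 − 2P − Q) − ¼ ln(1 − 2Q).
1 − 2P − Q = 0.685715, giving −½ ln(0.685715) = 0.188647.
1 − 2Q = 0.485714, giving −¼ ln(0.485714) = 0.180534.
d = 0.188647 + 0.180534 = 0.369181.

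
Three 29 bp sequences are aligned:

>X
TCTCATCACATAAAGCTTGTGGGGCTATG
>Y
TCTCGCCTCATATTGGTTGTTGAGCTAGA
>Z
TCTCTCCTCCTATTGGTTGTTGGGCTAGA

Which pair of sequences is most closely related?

X–Y: 10/29 differ, p = 0.345, d = 0.462.
X–Z: 10/29 differ, p = 0.345, d = 0.462.
Y–Z: 3/29 differ, p = 0.103, d = 0.111.
The smallest distance is between Y and Z.

Y and Z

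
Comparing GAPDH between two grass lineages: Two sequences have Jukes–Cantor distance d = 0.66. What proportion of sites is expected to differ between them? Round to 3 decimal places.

p = (3/4)(1 − e^(−4d/3)) = 0.75 × (1 − e^(-0.88)) = 0.75 × (1 − 0.414783) = 0.438913.

0.439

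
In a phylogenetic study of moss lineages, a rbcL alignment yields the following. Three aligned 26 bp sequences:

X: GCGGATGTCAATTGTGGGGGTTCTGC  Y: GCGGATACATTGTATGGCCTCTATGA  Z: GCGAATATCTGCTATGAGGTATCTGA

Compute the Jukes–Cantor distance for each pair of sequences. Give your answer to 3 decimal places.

d(X,Y) = 0.824, d(X,Z) = 0.539, d(Y,Z) = 0.539

X–Y: 13/26 sites differ → p = 0.5, d = −0.75 ln(1 − 0.666667) = 0.823960 ≈ 0.824.
X–Z: 10/26 sites differ → p ≈ 0.384615, d = −0.75 ln(1 − 0.51282) = 0.539341 ≈ 0.539.
Y–Z: 10/26 sites differ → p ≈ 0.384615, d = −0.75 ln(1 − 0.51282) = 0.539341 ≈ 0.539.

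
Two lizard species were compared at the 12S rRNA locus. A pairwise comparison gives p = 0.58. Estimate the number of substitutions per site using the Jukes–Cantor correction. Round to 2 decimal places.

d = −(3/4) ln(1 − 4p/3) = −0.75 ln(1 − 0.773333) = −0.75 ln(0.226667)
  = −0.75 × (-1.484273) = 1.113205 substitutions/site.

1.11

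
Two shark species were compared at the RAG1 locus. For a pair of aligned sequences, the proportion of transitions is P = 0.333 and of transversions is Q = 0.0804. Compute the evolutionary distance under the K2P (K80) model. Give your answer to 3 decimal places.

Under the Kimura two-parameter model, d = −½ ln(1 − 2P − Q) − ¼ ln(1 − 2Q).
1 − 2P − Q = 0.2536, giving −½ ln(0.2536) = 0.685999.
1 − 2Q = 0.8392, giving −¼ ln(0.8392) = 0.043827.
d = 0.685999 + 0.043827 = 0.729826.

0.730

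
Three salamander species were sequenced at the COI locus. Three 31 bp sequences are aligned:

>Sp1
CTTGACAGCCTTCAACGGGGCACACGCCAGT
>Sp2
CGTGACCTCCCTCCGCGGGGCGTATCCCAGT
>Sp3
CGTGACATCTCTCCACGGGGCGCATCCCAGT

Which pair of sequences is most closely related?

Sp1–Sp2: 10/31 differ, p = 0.323, d = 0.422.
Sp1–Sp3: 8/31 differ, p = 0.258, d = 0.316.
Sp2–Sp3: 4/31 differ, p = 0.129, d = 0.142.
The smallest distance is between Sp2 and Sp3.

Sp2 and Sp3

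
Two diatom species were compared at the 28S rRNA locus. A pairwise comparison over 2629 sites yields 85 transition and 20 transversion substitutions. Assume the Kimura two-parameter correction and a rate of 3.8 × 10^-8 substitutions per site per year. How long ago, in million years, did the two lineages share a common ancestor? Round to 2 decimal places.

P = 85/2629 ≈ 0.032332 and Q = 20/2629 ≈ 0.007607.
Under the Kimura two-parameter model, d = −½ ln(1 − 2P − Q) − ¼ ln(1 − 2Q).
1 − 2P − Q = 0.927729, giving −½ ln(0.927729) = 0.037508.
1 − 2Q = 0.984786, giving −¼ ln(0.984786) = 0.003833.
d = 0.037508 + 0.003833 = 0.041341.
Under a molecular clock d = 2μt, so t = d/(2μ) = 0.041341 / (2 × 3.8 × 10^-8) = 0.54 million years.

0.54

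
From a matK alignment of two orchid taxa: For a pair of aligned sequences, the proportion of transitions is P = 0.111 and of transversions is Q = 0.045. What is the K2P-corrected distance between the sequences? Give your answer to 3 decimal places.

0.179

Under the Kimura two-parameter model, d = −½ ln(1 − 2P − Q) − ¼ ln(1 − 2Q).
1 − 2P − Q = 0.733, giving −½ ln(0.733) = 0.155305.
1 − 2Q = 0.91, giving −¼ ln(0.91) = 0.023578.
d = 0.155305 + 0.023578 = 0.178883.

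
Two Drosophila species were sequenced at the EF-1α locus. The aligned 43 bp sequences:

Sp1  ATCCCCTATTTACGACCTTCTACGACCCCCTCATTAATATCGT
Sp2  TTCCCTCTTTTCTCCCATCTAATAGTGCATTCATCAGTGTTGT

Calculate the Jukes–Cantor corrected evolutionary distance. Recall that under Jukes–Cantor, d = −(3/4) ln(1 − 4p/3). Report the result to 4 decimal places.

0.9367

The sequences differ at 23 of 43 sites, so p = 23/43 ≈ 0.534884.
d = −(3/4) ln(1 − 4p/3) = −0.75 ln(1 − 0.713179) = −0.75 ln(0.286821)
  = −0.75 × (-1.248897) = 0.936673 substitutions/site.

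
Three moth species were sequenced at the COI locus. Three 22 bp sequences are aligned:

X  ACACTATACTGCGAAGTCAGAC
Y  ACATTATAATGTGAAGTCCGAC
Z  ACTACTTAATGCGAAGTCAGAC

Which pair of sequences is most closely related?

X and Y

X–Y: 4/22 differ, p = 0.182, d = 0.208.
X–Z: 5/22 differ, p = 0.227, d = 0.271.
Y–Z: 6/22 differ, p = 0.273, d = 0.339.
The smallest distance is between X and Y.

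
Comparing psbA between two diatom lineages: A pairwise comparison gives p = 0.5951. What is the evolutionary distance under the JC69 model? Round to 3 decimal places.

d = −(3/4) ln(1 − 4p/3) = −0.75 ln(1 − 0.793467) = −0.75 ln(0.206533)
  = −0.75 × (-1.577295) = 1.182971 substitutions/site.

1.183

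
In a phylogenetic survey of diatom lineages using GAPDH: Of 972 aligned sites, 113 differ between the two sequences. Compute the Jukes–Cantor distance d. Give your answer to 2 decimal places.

0.13

p = 113/972 ≈ 0.116255.
d = −(3/4) ln(1 − 4p/3) = −0.75 ln(1 − 0.155007) = −0.75 ln(0.844993)
  = −0.75 × (-0.168427) = 0.126320 substitutions/site.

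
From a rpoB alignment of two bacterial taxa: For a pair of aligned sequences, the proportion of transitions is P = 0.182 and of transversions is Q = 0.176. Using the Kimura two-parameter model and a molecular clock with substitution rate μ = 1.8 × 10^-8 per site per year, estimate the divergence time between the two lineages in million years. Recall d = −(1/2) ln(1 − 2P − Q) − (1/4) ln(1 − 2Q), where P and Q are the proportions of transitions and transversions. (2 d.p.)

Under the Kimura two-parameter model, d = −½ ln(1 − 2P − Q) − ¼ ln(1 − 2Q).
1 − 2P − Q = 0.46, giving −½ ln(0.46) = 0.388264.
1 − 2Q = 0.648, giving −¼ ln(0.648) = 0.108466.
d = 0.388264 + 0.108466 = 0.496730.
Under a molecular clock d = 2μt, so t = d/(2μ) = 0.496730 / (2 × 1.8 × 10^-8) = 13.80 million years.

13.80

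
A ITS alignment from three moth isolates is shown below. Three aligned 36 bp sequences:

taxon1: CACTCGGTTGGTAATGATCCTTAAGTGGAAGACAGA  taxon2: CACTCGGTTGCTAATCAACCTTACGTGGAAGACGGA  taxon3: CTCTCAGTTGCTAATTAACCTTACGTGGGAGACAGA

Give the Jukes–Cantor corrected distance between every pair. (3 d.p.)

d(taxon1,taxon2) = 0.154, d(taxon1,taxon3) = 0.225, d(taxon2,taxon3) = 0.154

taxon1–taxon2: 5/36 sites differ → p ≈ 0.138889, d = −0.75 ln(1 − 0.185185) = 0.153596 ≈ 0.154.
taxon1–taxon3: 7/36 sites differ → p ≈ 0.194444, d = −0.75 ln(1 − 0.259259) = 0.225078 ≈ 0.225.
taxon2–taxon3: 5/36 sites differ → p ≈ 0.138889, d = −0.75 ln(1 − 0.185185) = 0.153596 ≈ 0.154.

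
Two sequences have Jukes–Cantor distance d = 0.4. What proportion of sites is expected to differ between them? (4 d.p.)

0.3100

p = (3/4)(1 − e^(−4d/3)) = 0.75 × (1 − e^(-0.533333)) = 0.75 × (1 − 0.586646) = 0.310016.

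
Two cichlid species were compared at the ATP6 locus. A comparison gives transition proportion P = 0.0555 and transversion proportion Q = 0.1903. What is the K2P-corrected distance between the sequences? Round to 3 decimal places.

Under the Kimura two-parameter model, d = −½ ln(1 − 2P − Q) − ¼ ln(1 − 2Q).
1 − 2P − Q = 0.6987, giving −½ ln(0.6987) = 0.179267.
1 − 2Q = 0.6194, giving −¼ ln(0.6194) = 0.119751.
d = 0.179267 + 0.119751 = 0.299018.

0.299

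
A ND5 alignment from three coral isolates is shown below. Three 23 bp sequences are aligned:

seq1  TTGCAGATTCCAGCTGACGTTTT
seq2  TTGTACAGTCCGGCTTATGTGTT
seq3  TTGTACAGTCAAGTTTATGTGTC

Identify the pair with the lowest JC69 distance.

seq2 and seq3

seq1–seq2: 7/23 differ, p = 0.304, d = 0.390.
seq1–seq3: 9/23 differ, p = 0.391, d = 0.553.
seq2–seq3: 4/23 differ, p = 0.174, d = 0.198.
The smallest distance is between seq2 and seq3.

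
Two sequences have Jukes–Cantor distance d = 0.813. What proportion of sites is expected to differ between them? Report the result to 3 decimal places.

0.496

p = (3/4)(1 − e^(−4d/3)) = 0.75 × (1 − e^(-1.084)) = 0.75 × (1 − 0.338240) = 0.496320.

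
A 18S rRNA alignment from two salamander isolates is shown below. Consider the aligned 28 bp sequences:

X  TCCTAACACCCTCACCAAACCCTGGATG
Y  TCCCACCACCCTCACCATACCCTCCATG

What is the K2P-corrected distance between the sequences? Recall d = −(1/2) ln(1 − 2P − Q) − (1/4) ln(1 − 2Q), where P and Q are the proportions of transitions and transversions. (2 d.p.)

Of 28 sites, 1 differences are transitions and 4 are transversions, so P = 1/28 ≈ 0.035714 and Q = 4/28 ≈ 0.142857.
Under the Kimura two-parameter model, d = −½ ln(1 − 2P − Q) − ¼ ln(1 − 2Q).
1 − 2P − Q = 0.785715, giving −½ ln(0.785715) = 0.120581.
1 − 2Q = 0.714286, giving −¼ ln(0.714286) = 0.084118.
d = 0.120581 + 0.084118 = 0.204699.

0.20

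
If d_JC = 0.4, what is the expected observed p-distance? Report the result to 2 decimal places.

p = (3/4)(1 − e^(−4d/3)) = 0.75 × (1 − e^(-0.533333)) = 0.75 × (1 − 0.586646) = 0.310016.

0.31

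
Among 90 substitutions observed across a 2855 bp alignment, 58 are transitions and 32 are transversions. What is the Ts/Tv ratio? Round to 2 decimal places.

R = 58/32 = 1.8125 ≈ 1.81 (to 2 d.p.).

1.81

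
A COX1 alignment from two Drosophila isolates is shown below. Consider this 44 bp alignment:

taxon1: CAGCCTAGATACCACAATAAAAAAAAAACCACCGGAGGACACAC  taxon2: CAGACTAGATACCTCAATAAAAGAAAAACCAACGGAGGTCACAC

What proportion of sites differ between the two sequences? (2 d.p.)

The sequences differ at 5 of 44 positions (sites 4, 14, 23, 32, 39).
p = 5/44 = 0.113636… ≈ 0.11 (to 2 d.p.).

0.11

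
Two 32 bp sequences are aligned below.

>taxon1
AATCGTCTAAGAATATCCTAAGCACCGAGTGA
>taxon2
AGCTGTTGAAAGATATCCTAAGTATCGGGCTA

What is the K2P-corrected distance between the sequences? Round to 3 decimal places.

Of 32 sites, 10 differences are transitions and 2 are transversions, so P = 10/32 = 0.3125 and Q = 2/32 = 0.0625.
Under the Kimura two-parameter model, d = −½ ln(1 − 2P − Q) − ¼ ln(1 − 2Q).
1 − 2P − Q = 0.3125, giving −½ ln(0.3125) = 0.581575.
1 − 2Q = 0.875, giving −¼ ln(0.875) = 0.033383.
d = 0.581575 + 0.033383 = 0.614958.

0.615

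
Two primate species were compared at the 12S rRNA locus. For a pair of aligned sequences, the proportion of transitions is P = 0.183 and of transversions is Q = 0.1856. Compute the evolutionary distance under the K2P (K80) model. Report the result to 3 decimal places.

Under the Kimura two-parameter model, d = −½ ln(1 − 2P − Q) − ¼ ln(1 − 2Q).
1 − 2P − Q = 0.4484, giving −½ ln(0.4484) = 0.401035.
1 − 2Q = 0.6288, giving −¼ ln(0.6288) = 0.115986.
d = 0.401035 + 0.115986 = 0.517021.

0.517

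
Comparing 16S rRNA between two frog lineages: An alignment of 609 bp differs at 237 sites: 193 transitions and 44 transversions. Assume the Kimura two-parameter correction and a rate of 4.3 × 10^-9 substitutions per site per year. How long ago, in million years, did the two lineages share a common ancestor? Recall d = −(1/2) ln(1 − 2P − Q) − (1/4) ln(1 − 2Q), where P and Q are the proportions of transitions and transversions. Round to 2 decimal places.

75.72

P = 193/609 ≈ 0.316913 and Q = 44/609 ≈ 0.07225.
Under the Kimura two-parameter model, d = −½ ln(1 − 2P − Q) − ¼ ln(1 − 2Q).
1 − 2P − Q = 0.293924, giving −½ ln(0.293924) = 0.612217.
1 − 2Q = 0.8555, giving −¼ ln(0.8555) = 0.039017.
d = 0.612217 + 0.039017 = 0.651234.
Under a molecular clock d = 2μt, so t = d/(2μ) = 0.651234 / (2 × 4.3 × 10^-9) = 75.72 million years.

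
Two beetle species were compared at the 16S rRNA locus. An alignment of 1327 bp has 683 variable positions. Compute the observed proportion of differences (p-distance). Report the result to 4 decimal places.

p = 683/1327 = 0.514694… ≈ 0.5147 (to 4 d.p.).

0.5147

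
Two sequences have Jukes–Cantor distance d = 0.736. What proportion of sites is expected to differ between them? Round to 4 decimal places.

p = (3/4)(1 − e^(−4d/3)) = 0.75 × (1 − e^(-0.981333)) = 0.75 × (1 − 0.374811) = 0.468892.

0.4689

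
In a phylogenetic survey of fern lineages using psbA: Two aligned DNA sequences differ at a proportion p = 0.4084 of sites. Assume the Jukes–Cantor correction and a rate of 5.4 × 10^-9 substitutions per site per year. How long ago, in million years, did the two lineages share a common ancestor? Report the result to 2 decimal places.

54.61

d = −(3/4) ln(1 − 4p/3) = −0.75 ln(1 − 0.544533) = −0.75 ln(0.455467)
  = −0.75 × (-0.786432) = 0.589824 substitutions/site.
Under a molecular clock d = 2μt, so t = d/(2μ) = 0.589824 / (2 × 5.4 × 10^-9) = 54.61 million years.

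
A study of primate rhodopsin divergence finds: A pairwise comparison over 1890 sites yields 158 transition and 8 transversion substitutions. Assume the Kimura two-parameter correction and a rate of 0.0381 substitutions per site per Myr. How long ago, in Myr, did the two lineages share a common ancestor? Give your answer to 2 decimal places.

P = 158/1890 ≈ 0.083598 and Q = 8/1890 ≈ 0.004233.
Under the Kimura two-parameter model, d = −½ ln(1 − 2P − Q) − ¼ ln(1 − 2Q).
1 − 2P − Q = 0.828571, giving −½ ln(0.828571) = 0.094026.
1 − 2Q = 0.991534, giving −¼ ln(0.991534) = 0.002126.
d = 0.094026 + 0.002126 = 0.096152.
Under a molecular clock d = 2μt, so t = d/(2μ) = 0.096152 / (2 × 0.0381) = 1.26 Myr.

1.26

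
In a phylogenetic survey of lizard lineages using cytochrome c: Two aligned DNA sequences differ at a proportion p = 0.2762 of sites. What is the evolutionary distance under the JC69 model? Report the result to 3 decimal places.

d = −(3/4) ln(1 − 4p/3) = −0.75 ln(1 − 0.368267) = −0.75 ln(0.631733)
  = −0.75 × (-0.459288) = 0.344466 substitutions/site.

0.344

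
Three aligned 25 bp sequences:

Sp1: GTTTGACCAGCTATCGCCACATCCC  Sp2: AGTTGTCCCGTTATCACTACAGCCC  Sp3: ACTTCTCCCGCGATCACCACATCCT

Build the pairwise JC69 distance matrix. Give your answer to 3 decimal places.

Sp1–Sp2: 8/25 sites differ → p = 0.32, d = −0.75 ln(1 − 0.426667) = 0.417216 ≈ 0.417.
Sp1–Sp3: 8/25 sites differ → p = 0.32, d = −0.75 ln(1 − 0.426667) = 0.417216 ≈ 0.417.
Sp2–Sp3: 7/25 sites differ → p = 0.28, d = −0.75 ln(1 − 0.373333) = 0.350505 ≈ 0.351.

d(Sp1,Sp2) = 0.417, d(Sp1,Sp3) = 0.417, d(Sp2,Sp3) = 0.351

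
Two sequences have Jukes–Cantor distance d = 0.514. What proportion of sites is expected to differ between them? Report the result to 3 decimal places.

0.372

p = (3/4)(1 − e^(−4d/3)) = 0.75 × (1 − e^(-0.685333)) = 0.75 × (1 − 0.503922) = 0.372059.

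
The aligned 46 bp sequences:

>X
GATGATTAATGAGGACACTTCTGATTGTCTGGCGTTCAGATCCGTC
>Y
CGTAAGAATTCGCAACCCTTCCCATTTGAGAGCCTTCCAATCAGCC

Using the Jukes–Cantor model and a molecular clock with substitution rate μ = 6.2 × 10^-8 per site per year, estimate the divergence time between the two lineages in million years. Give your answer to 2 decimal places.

The sequences differ at 23 of 46 sites, so p = 23/46 = 0.5.
d = −(3/4) ln(1 − 4p/3) = −0.75 ln(1 − 0.666667) = −0.75 ln(0.333333)
  = −0.75 × (-1.098613) = 0.823960 substitutions/site.
Under a molecular clock d = 2μt, so t = d/(2μ) = 0.823960 / (2 × 6.2 × 10^-8) = 6.64 million years.

6.64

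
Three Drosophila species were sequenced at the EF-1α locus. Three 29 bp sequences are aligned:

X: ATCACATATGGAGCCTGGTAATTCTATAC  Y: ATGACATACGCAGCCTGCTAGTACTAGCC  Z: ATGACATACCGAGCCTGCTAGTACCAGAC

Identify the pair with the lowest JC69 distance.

X–Y: 8/29 differ, p = 0.276, d = 0.344.
X–Z: 8/29 differ, p = 0.276, d = 0.344.
Y–Z: 4/29 differ, p = 0.138, d = 0.152.
The smallest distance is between Y and Z.

Y and Z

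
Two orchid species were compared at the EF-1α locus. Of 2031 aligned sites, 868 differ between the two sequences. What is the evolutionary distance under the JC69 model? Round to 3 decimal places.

p = 868/2031 ≈ 0.427376.
d = −(3/4) ln(1 − 4p/3) = −0.75 ln(1 − 0.569835) = −0.75 ln(0.430165)
  = −0.75 × (-0.843586) = 0.632690 substitutions/site.

0.633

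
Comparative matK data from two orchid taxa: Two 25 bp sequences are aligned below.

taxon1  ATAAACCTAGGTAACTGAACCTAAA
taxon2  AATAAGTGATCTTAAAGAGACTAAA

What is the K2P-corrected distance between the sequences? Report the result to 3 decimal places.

Of 25 sites, 2 differences are transitions and 10 are transversions, so P = 2/25 = 0.08 and Q = 10/25 = 0.4.
Under the Kimura two-parameter model, d = −½ ln(1 − 2P − Q) − ¼ ln(1 − 2Q).
1 − 2P − Q = 0.44, giving −½ ln(0.44) = 0.410490.
1 − 2Q = 0.2, giving −¼ ln(0.2) = 0.402359.
d = 0.410490 + 0.402359 = 0.812849.

0.813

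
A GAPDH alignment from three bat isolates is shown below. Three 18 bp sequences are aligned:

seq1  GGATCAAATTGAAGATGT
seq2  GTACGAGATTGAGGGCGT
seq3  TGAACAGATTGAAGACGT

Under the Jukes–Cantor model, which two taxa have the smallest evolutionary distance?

seq1 and seq3

seq1–seq2: 7/18 differ, p = 0.389, d = 0.548.
seq1–seq3: 4/18 differ, p = 0.222, d = 0.264.
seq2–seq3: 6/18 differ, p = 0.333, d = 0.441.
The smallest distance is between seq1 and seq3.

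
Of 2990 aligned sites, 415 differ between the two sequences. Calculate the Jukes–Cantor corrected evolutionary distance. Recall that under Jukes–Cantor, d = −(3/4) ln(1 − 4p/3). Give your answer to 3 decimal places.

0.153

p = 415/2990 ≈ 0.138796.
d = −(3/4) ln(1 − 4p/3) = −0.75 ln(1 − 0.185061) = −0.75 ln(0.814939)
  = −0.75 × (-0.204642) = 0.153482 substitutions/site.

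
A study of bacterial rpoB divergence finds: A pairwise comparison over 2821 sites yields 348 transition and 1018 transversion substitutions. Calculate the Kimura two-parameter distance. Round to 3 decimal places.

0.788

P = 348/2821 ≈ 0.123361 and Q = 1018/2821 ≈ 0.360865.
Under the Kimura two-parameter model, d = −½ ln(1 − 2P − Q) − ¼ ln(1 − 2Q).
1 − 2P − Q = 0.392413, giving −½ ln(0.392413) = 0.467720.
1 − 2Q = 0.27827, giving −¼ ln(0.27827) = 0.319791.
d = 0.467720 + 0.319791 = 0.787511.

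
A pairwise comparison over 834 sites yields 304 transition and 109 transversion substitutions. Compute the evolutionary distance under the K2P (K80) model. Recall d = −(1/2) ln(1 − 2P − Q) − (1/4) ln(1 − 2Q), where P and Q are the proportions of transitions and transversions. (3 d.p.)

P = 304/834 ≈ 0.364508 and Q = 109/834 ≈ 0.130695.
Under the Kimura two-parameter model, d = −½ ln(1 − 2P − Q) − ¼ ln(1 − 2Q).
1 − 2P − Q = 0.140289, giving −½ ln(0.140289) = 0.982025.
1 − 2Q = 0.73861, giving −¼ ln(0.73861) = 0.075746.
d = 0.982025 + 0.075746 = 1.057771.

1.058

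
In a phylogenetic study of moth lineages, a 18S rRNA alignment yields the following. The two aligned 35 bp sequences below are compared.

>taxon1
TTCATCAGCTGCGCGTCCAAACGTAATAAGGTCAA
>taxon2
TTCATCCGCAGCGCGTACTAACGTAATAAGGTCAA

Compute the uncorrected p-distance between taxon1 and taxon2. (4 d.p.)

The sequences differ at 4 of 35 positions (sites 7, 10, 17, 19).
p = 4/35 = 0.114285… ≈ 0.1143 (to 4 d.p.).

0.1143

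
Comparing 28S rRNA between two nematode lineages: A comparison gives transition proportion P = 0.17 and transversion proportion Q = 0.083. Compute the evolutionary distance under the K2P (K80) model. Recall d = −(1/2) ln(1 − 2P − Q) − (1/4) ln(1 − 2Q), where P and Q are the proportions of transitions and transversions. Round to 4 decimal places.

Under the Kimura two-parameter model, d = −½ ln(1 − 2P − Q) − ¼ ln(1 − 2Q).
1 − 2P − Q = 0.577, giving −½ ln(0.577) = 0.274957.
1 − 2Q = 0.834, giving −¼ ln(0.834) = 0.045380.
d = 0.274957 + 0.045380 = 0.320337.

0.3203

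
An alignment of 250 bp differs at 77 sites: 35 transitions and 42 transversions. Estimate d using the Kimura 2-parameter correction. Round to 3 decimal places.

P = 35/250 = 0.14 and Q = 42/250 = 0.168.
Under the Kimura two-parameter model, d = −½ ln(1 − 2P − Q) − ¼ ln(1 − 2Q).
1 − 2P − Q = 0.552, giving −½ ln(0.552) = 0.297104.
1 − 2Q = 0.664, giving −¼ ln(0.664) = 0.102368.
d = 0.297104 + 0.102368 = 0.399472.

0.399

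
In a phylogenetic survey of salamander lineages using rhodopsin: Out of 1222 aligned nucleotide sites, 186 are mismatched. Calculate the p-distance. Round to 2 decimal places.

0.15

p = 186/1222 = 0.152209… ≈ 0.15 (to 2 d.p.).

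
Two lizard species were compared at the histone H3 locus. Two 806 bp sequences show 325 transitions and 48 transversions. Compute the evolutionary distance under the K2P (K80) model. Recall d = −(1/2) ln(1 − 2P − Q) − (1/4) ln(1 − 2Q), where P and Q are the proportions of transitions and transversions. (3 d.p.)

P = 325/806 ≈ 0.403226 and Q = 48/806 ≈ 0.059553.
Under the Kimura two-parameter model, d = −½ ln(1 − 2P − Q) − ¼ ln(1 − 2Q).
1 − 2P − Q = 0.133995, giving −½ ln(0.133995) = 1.004976.
1 − 2Q = 0.880894, giving −¼ ln(0.880894) = 0.031704.
d = 1.004976 + 0.031704 = 1.036680.

1.037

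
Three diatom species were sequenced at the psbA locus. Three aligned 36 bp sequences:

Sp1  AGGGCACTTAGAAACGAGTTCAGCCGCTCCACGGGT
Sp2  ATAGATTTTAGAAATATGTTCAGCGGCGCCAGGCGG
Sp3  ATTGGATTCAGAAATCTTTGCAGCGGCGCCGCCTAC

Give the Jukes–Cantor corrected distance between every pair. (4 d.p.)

d(Sp1,Sp2) = 0.4926, d(Sp1,Sp3) = 0.7449, d(Sp2,Sp3) = 0.4926

Sp1–Sp2: 13/36 sites differ → p ≈ 0.361111, d = −0.75 ln(1 − 0.481481) = 0.492584 ≈ 0.4926.
Sp1–Sp3: 17/36 sites differ → p ≈ 0.472222, d = −0.75 ln(1 − 0.629629) = 0.744938 ≈ 0.7449.
Sp2–Sp3: 13/36 sites differ → p ≈ 0.361111, d = −0.75 ln(1 − 0.481481) = 0.492584 ≈ 0.4926.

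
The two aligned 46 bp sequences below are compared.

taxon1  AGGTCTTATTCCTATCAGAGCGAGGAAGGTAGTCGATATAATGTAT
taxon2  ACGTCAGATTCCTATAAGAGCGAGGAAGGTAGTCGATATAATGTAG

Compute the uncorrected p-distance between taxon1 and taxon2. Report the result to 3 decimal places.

0.109

The sequences differ at 5 of 46 positions (sites 2, 6, 7, 16, 46).
p = 5/46 = 0.108695… ≈ 0.109 (to 3 d.p.).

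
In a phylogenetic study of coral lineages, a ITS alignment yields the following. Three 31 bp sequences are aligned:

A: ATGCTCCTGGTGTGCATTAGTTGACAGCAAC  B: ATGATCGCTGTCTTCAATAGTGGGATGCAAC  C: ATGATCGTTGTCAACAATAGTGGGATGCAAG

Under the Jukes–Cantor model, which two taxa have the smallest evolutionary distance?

B and C

A–B: 11/31 differ, p = 0.355, d = 0.481.
A–C: 12/31 differ, p = 0.387, d = 0.544.
B–C: 4/31 differ, p = 0.129, d = 0.142.
The smallest distance is between B and C.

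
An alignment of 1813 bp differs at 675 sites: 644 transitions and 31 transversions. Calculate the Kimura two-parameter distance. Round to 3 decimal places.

0.659

P = 644/1813 ≈ 0.355212 and Q = 31/1813 ≈ 0.017099.
Under the Kimura two-parameter model, d = −½ ln(1 − 2P − Q) − ¼ ln(1 − 2Q).
1 − 2P − Q = 0.272477, giving −½ ln(0.272477) = 0.650101.
1 − 2Q = 0.965802, giving −¼ ln(0.965802) = 0.008699.
d = 0.650101 + 0.008699 = 0.658800.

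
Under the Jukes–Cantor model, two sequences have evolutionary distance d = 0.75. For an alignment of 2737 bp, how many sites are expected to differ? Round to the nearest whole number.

Invert JC69: p = (3/4)(1 − e^(−4d/3)) = 0.75 × (1 − e^(-1)) = 0.75 × (1 − 0.367879) = 0.474091.
Expected differing sites = pL ≈ 0.474091 × 2737 = 1297.587067 ≈ 1298.

1298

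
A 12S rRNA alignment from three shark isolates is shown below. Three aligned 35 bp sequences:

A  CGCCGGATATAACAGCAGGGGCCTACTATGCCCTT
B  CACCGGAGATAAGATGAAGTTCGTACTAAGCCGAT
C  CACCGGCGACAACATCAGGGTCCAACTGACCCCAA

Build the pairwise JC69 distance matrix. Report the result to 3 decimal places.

A–B: 12/35 sites differ → p ≈ 0.342857, d = −0.75 ln(1 − 0.457143) = 0.458182 ≈ 0.458.
A–C: 12/35 sites differ → p ≈ 0.342857, d = −0.75 ln(1 − 0.457143) = 0.458182 ≈ 0.458.
B–C: 12/35 sites differ → p ≈ 0.342857, d = −0.75 ln(1 − 0.457143) = 0.458182 ≈ 0.458.

d(A,B) = 0.458, d(A,C) = 0.458, d(B,C) = 0.458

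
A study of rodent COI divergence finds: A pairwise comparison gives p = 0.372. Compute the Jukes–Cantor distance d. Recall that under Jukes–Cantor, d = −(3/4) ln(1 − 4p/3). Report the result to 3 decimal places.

0.514

d = −(3/4) ln(1 − 4p/3) = −0.75 ln(1 − 0.496) = −0.75 ln(0.504)
  = −0.75 × (-0.685179) = 0.513884 substitutions/site.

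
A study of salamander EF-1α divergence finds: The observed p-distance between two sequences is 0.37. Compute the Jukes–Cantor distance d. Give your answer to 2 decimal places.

d = −(3/4) ln(1 − 4p/3) = −0.75 ln(1 − 0.493333) = −0.75 ln(0.506667)
  = −0.75 × (-0.679901) = 0.509926 substitutions/site.

0.51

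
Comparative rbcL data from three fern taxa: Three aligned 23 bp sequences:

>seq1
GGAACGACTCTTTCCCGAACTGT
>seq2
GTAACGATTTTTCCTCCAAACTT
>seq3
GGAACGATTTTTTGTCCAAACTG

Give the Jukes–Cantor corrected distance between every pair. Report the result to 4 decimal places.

seq1–seq2: 9/23 sites differ → p ≈ 0.391304, d = −0.75 ln(1 − 0.521739) = 0.553199 ≈ 0.5532.
seq1–seq3: 9/23 sites differ → p ≈ 0.391304, d = −0.75 ln(1 − 0.521739) = 0.553199 ≈ 0.5532.
seq2–seq3: 4/23 sites differ → p ≈ 0.173913, d = −0.75 ln(1 − 0.231884) = 0.197861 ≈ 0.1979.

d(seq1,seq2) = 0.5532, d(seq1,seq3) = 0.5532, d(seq2,seq3) = 0.1979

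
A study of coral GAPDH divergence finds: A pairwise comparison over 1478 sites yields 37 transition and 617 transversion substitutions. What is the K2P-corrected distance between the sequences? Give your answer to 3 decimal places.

0.765

P = 37/1478 ≈ 0.025034 and Q = 617/1478 ≈ 0.417456.
Under the Kimura two-parameter model, d = −½ ln(1 − 2P − Q) − ¼ ln(1 − 2Q).
1 − 2P − Q = 0.532476, giving −½ ln(0.532476) = 0.315109.
1 − 2Q = 0.165088, giving −¼ ln(0.165088) = 0.450319.
d = 0.315109 + 0.450319 = 0.765428.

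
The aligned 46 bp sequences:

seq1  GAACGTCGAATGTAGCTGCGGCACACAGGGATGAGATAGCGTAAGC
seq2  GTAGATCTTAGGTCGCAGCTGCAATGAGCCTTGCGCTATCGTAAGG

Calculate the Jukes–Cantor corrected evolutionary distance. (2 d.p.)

The sequences differ at 19 of 46 sites, so p = 19/46 ≈ 0.413043.
d = −(3/4) ln(1 − 4p/3) = −0.75 ln(1 − 0.550724) = −0.75 ln(0.449276)
  = −0.75 × (-0.800118) = 0.600089 substitutions/site.

0.60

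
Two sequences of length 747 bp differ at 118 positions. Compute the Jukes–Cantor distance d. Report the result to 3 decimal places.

p = 118/747 ≈ 0.157965.
d = −(3/4) ln(1 − 4p/3) = −0.75 ln(1 − 0.21062) = −0.75 ln(0.78938)
  = −0.75 × (-0.236507) = 0.177380 substitutions/site.

0.177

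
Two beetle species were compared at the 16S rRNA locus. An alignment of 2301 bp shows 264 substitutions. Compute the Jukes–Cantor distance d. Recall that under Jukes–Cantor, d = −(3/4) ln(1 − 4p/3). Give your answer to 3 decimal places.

0.125

p = 264/2301 ≈ 0.114733.
d = −(3/4) ln(1 − 4p/3) = −0.75 ln(1 − 0.152977) = −0.75 ln(0.847023)
  = −0.75 × (-0.166027) = 0.124520 substitutions/site.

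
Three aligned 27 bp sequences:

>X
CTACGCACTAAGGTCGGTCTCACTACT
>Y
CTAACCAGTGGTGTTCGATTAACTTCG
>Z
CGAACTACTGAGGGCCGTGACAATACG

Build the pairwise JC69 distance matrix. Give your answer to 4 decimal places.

d(X,Y) = 0.7704, d(X,Z) = 0.5876, d(Y,Z) = 0.7704

X–Y: 13/27 sites differ → p ≈ 0.481481, d = −0.75 ln(1 − 0.641975) = 0.770364 ≈ 0.7704.
X–Z: 11/27 sites differ → p ≈ 0.407407, d = −0.75 ln(1 − 0.543209) = 0.587647 ≈ 0.5876.
Y–Z: 13/27 sites differ → p ≈ 0.481481, d = −0.75 ln(1 − 0.641975) = 0.770364 ≈ 0.7704.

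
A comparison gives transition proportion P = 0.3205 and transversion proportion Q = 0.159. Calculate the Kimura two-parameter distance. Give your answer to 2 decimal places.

0.90

Under the Kimura two-parameter model, d = −½ ln(1 − 2P − Q) − ¼ ln(1 − 2Q).
1 − 2P − Q = 0.2, giving −½ ln(0.2) = 0.804719.
1 − 2Q = 0.682, giving −¼ ln(0.682) = 0.095681.
d = 0.804719 + 0.095681 = 0.900400.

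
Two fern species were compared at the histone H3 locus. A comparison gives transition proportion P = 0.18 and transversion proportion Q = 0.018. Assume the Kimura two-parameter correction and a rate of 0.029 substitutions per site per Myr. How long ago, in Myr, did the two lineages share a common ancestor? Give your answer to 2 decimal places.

Under the Kimura two-parameter model, d = −½ ln(1 − 2P − Q) − ¼ ln(1 − 2Q).
1 − 2P − Q = 0.622, giving −½ ln(0.622) = 0.237408.
1 − 2Q = 0.964, giving −¼ ln(0.964) = 0.009166.
d = 0.237408 + 0.009166 = 0.246574.
Under a molecular clock d = 2μt, so t = d/(2μ) = 0.246574 / (2 × 0.029) = 4.25 Myr.

4.25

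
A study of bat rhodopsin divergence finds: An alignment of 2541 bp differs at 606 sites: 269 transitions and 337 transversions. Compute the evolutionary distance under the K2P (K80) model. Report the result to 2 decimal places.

P = 269/2541 ≈ 0.105864 and Q = 337/2541 ≈ 0.132625.
Under the Kimura two-parameter model, d = −½ ln(1 − 2P − Q) − ¼ ln(1 − 2Q).
1 − 2P − Q = 0.655647, giving −½ ln(0.655647) = 0.211066.
1 − 2Q = 0.73475, giving −¼ ln(0.73475) = 0.077056.
d = 0.211066 + 0.077056 = 0.288122.

0.29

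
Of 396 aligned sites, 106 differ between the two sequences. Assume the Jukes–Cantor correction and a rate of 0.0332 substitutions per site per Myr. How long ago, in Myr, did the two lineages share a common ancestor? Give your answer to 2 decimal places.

4.99

p = 106/396 ≈ 0.267677.
d = −(3/4) ln(1 − 4p/3) = −0.75 ln(1 − 0.356903) = −0.75 ln(0.643097)
  = −0.75 × (-0.441460) = 0.331095 substitutions/site.
Under a molecular clock d = 2μt, so t = d/(2μ) = 0.331095 / (2 × 0.0332) = 4.99 Myr.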